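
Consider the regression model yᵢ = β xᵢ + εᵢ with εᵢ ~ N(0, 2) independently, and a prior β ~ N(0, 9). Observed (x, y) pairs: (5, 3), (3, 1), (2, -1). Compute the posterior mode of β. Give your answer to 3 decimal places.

β̂_MAP = 0.419

log p(β | y) = −Σ(yᵢ − βxᵢ)²/(2·2) − β²/(2·9) + const.
Setting the derivative to zero: Σxᵢ(yᵢ − βxᵢ)/2 − β/9 = 0, so β = Σxᵢyᵢ / (Σxᵢ² + σ²/τ²).
Σxᵢyᵢ = 5·3 + 3·1 + 2·(-1) = 16; Σxᵢ² = 38; σ²/τ² = 2/9.
β̂_MAP = 16 / (38 + 2/9) = 16/(344/9) = 18/43 ≈ 0.419.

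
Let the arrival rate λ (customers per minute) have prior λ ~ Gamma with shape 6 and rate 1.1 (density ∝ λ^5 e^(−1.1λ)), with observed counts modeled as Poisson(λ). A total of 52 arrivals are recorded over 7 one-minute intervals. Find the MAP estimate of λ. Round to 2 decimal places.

λ̂_MAP = 7.04

Σxᵢ = 52, n = 7.
Posterior ∝ λ^5e^(−1.1λ) · λ^52e^(−7λ) = λ^57e^(−8.1λ), i.e. Gamma(shape=58, rate=8.1).
The mode of a Gamma(a, b) with a ≥ 1 (shape–rate) is (a−1)/b = 57/8.1 ≈ 7.04.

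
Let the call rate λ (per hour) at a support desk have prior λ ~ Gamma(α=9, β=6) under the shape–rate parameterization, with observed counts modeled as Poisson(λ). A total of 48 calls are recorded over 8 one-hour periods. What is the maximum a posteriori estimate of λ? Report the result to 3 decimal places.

Σxᵢ = 48, n = 8.
Posterior ∝ λ^8e^(−6λ) · λ^48e^(−8λ) = λ^56e^(−14λ), i.e. Gamma(shape=57, rate=14).
The mode of a Gamma(a, b) with a ≥ 1 (shape–rate) is (a−1)/b = 56/14 ≈ 4.000.

λ̂_MAP = 4.000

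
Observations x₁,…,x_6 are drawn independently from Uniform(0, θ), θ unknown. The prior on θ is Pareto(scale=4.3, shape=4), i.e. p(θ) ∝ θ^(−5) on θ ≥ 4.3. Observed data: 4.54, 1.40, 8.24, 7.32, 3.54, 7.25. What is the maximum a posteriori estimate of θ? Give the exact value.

The Uniform(0, θ) likelihood is θ^(−n) for θ ≥ max(xᵢ), zero otherwise. Here max(xᵢ) = 8.24.
Posterior ∝ θ^(−5) · θ^(−6) = θ^(−11) on θ ≥ max(4.3, 8.24) = 8.24.
This density is strictly decreasing in θ, so the posterior mode lies at the lower boundary of the support.

θ̂_MAP = 8.24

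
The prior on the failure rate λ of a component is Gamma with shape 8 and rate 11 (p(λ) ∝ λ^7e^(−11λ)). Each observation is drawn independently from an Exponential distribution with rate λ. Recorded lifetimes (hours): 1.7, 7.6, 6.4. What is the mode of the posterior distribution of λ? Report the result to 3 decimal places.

The Exponential(rate=λ) likelihood is ∝ λ^n e^(−λΣtᵢ). Here n = 3 and Σtᵢ = 1.7 + 7.6 + 6.4 = 15.7.
Posterior ∝ λ^7e^(−11λ) · λ^3e^(−15.7λ) = λ^10e^(−26.7λ), i.e. Gamma(11, 26.7).
Mode = (a−1)/b = 10/26.7 ≈ 0.375.

λ̂_MAP = 0.375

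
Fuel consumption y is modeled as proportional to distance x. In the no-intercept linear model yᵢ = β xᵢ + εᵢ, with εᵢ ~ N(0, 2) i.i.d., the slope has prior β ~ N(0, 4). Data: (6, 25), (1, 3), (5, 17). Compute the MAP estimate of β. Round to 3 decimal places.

log p(β | y) = −Σ(yᵢ − βxᵢ)²/(2·2) − β²/(2·4) + const.
Setting the derivative to zero: Σxᵢ(yᵢ − βxᵢ)/2 − β/4 = 0, so β = Σxᵢyᵢ / (Σxᵢ² + σ²/τ²).
Σxᵢyᵢ = 6·25 + 1·3 + 5·17 = 238; Σxᵢ² = 62; σ²/τ² = 0.5.
β̂_MAP = 238 / (62 + 0.5) = 238/62.5 ≈ 3.808.

β̂_MAP = 3.808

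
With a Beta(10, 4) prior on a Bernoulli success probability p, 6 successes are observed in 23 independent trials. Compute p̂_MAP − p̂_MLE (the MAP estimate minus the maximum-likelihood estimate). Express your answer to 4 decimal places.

MAP − MLE = 0.1677

Posterior is Beta(16, 21); MAP = (16−1)/(37−2) = 15/35 ≈ 0.42857.
MLE ignores the prior: p̂_MLE = k/n = 6/23 ≈ 0.26087.
Difference = 15/35 − 6/23 = 27/161 ≈ 0.1677.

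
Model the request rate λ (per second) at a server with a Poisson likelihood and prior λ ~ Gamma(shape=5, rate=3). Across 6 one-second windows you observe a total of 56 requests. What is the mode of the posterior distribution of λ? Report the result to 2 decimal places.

Σxᵢ = 56, n = 6.
Posterior ∝ λ^4e^(−3λ) · λ^56e^(−6λ) = λ^60e^(−9λ), i.e. Gamma(shape=61, rate=9).
The mode of a Gamma(a, b) with a ≥ 1 (shape–rate) is (a−1)/b = 60/9 ≈ 6.67.

λ̂_MAP = 6.67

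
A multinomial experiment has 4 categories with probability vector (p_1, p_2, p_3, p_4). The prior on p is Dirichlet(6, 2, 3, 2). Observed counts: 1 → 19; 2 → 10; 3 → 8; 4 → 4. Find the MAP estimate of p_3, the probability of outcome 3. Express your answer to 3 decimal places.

The posterior is Dirichlet(αᵢ + nᵢ) = Dirichlet(25, 12, 11, 6).
For a Dirichlet(a₁,…,a_K) with all aᵢ > 1, the mode has j-th component (aⱼ − 1)/(Σaᵢ − K).
Here Σaᵢ = 54 and K = 4, so p_3 = (11 − 1)/(54 − 4) = 10/50 ≈ 0.200.

MAP estimate: 0.200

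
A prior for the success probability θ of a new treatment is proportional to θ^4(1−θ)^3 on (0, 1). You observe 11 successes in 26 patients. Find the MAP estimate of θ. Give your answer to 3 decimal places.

θ̂_MAP = 0.455

The prior density ∝ θ^4(1−θ)^3 is the kernel of Beta(5, 4).
Data: 11 successes in 26 trials. The binomial likelihood contributes θ^11(1−θ)^15, so the posterior is Beta(5+11, 4+15) = Beta(16, 19).
For Beta(a, b) with a, b > 1 the mode is (a−1)/(a+b−2) = 15/33 ≈ 0.455.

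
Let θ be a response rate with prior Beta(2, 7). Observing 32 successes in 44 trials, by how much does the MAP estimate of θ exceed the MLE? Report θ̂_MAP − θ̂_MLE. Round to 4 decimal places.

Posterior is Beta(34, 19); MAP = (34−1)/(53−2) = 33/51 ≈ 0.64706.
MLE ignores the prior: θ̂_MLE = k/n = 32/44 ≈ 0.72727.
Difference = 33/51 − 32/44 = -15/187 ≈ -0.0802.

MAP − MLE = -0.0802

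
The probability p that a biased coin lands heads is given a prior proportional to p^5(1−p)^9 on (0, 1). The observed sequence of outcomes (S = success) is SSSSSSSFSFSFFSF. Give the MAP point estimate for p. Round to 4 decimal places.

The prior density ∝ p^5(1−p)^9 is the kernel of Beta(6, 10).
Data: 10 successes in 15 trials (from the sequence). The binomial likelihood contributes p^10(1−p)^5, so the posterior is Beta(6+10, 10+5) = Beta(16, 15).
For Beta(a, b) with a, b > 1 the mode is (a−1)/(a+b−2) = 15/29 ≈ 0.5172.

p̂_MAP = 0.5172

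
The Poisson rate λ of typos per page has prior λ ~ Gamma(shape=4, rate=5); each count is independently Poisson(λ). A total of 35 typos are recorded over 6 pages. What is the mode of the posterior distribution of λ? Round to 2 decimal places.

Σxᵢ = 35, n = 6.
Posterior ∝ λ^3e^(−5λ) · λ^35e^(−6λ) = λ^38e^(−11λ), i.e. Gamma(shape=39, rate=11).
The mode of a Gamma(a, b) with a ≥ 1 (shape–rate) is (a−1)/b = 38/11 ≈ 3.45.

λ̂_MAP = 3.45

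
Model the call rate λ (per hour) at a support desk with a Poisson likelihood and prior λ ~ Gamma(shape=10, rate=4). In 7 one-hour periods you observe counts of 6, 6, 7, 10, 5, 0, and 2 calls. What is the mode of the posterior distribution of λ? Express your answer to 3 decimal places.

λ̂_MAP = 4.091

Σxᵢ = 6+6+7+10+5+0+2 = 36, with n = 7.
Posterior ∝ λ^9e^(−4λ) · λ^36e^(−7λ) = λ^45e^(−11λ), i.e. Gamma(shape=46, rate=11).
The mode of a Gamma(a, b) with a ≥ 1 (shape–rate) is (a−1)/b = 45/11 ≈ 4.091.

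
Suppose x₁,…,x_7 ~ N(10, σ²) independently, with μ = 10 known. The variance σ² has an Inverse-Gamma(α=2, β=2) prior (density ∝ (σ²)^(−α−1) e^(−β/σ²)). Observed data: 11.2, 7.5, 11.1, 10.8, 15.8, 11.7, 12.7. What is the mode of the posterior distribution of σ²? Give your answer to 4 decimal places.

Sum of squared deviations about the known mean: SS = (11.2−10)² + (7.5−10)² + (11.1−10)² + (10.8−10)² + (15.8−10)² + (11.7−10)² + (12.7−10)² = 53.36.
The Normal likelihood contributes (σ²)^(−n/2) exp(−SS/(2σ²)), so the posterior is Inverse-Gamma(α + n/2, β + SS/2) = Inverse-Gamma(5.5, 28.68).
The mode of Inverse-Gamma(a, b) is b/(a+1) = 28.68/6.5 ≈ 4.4123.

σ̂²_MAP = 4.4123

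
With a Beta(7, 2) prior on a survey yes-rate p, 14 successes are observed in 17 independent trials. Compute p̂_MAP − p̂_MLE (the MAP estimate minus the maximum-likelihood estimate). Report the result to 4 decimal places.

MAP − MLE = 0.0098

Posterior is Beta(21, 5); MAP = (21−1)/(26−2) = 20/24 ≈ 0.83333.
MLE ignores the prior: p̂_MLE = k/n = 14/17 ≈ 0.82353.
Difference = 20/24 − 14/17 = 1/102 ≈ 0.0098.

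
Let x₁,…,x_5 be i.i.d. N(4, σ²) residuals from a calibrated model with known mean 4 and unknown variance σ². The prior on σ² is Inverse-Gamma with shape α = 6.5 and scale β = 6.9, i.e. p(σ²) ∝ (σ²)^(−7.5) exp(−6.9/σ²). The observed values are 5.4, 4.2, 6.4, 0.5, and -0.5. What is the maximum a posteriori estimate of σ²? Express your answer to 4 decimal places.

Sum of squared deviations about the known mean: SS = (5.4−4)² + (4.2−4)² + (6.4−4)² + (0.5−4)² + (-0.5−4)² = 40.26.
The Normal likelihood contributes (σ²)^(−n/2) exp(−SS/(2σ²)), so the posterior is Inverse-Gamma(α + n/2, β + SS/2) = Inverse-Gamma(9, 27.03).
The mode of Inverse-Gamma(a, b) is b/(a+1) = 27.03/10 ≈ 2.7030.

σ̂²_MAP = 2.7030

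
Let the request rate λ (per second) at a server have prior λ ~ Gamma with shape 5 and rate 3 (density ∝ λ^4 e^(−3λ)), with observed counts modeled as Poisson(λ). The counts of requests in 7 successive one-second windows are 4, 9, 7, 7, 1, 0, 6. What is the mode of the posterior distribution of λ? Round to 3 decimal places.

Σxᵢ = 4+9+7+7+1+0+6 = 34, with n = 7.
Posterior ∝ λ^4e^(−3λ) · λ^34e^(−7λ) = λ^38e^(−10λ), i.e. Gamma(shape=39, rate=10).
The mode of a Gamma(a, b) with a ≥ 1 (shape–rate) is (a−1)/b = 38/10 ≈ 3.800.

λ̂_MAP = 3.800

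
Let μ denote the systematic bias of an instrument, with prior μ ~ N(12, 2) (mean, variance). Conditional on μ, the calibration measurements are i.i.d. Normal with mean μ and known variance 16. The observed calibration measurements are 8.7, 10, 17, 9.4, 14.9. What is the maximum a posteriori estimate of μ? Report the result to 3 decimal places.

n = 5; x̄ = (8.7 + 10 + 17 + 9.4 + 14.9)/5 = 60/5 = 12.
For a Normal prior and Normal likelihood with known variance, the posterior is Normal; its mode equals its mean, the precision-weighted average.
Prior precision 1/σ₀² = 1/2 = 0.5; data precision n/σ² = 5/16 = 0.3125.
μ̂ = (0.5·12 + 0.3125·12) / (0.5 + 0.3125) = 9.75/0.8125 = 12.000.

μ̂_MAP = 12.000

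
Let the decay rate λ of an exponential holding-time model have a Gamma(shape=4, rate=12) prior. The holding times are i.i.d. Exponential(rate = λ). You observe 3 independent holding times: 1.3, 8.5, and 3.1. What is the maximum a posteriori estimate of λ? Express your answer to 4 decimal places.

λ̂_MAP = 0.2410

The Exponential(rate=λ) likelihood is ∝ λ^n e^(−λΣtᵢ). Here n = 3 and Σtᵢ = 1.3 + 8.5 + 3.1 = 12.9.
Posterior ∝ λ^3e^(−12λ) · λ^3e^(−12.9λ) = λ^6e^(−24.9λ), i.e. Gamma(7, 24.9).
Mode = (a−1)/b = 6/24.9 ≈ 0.2410.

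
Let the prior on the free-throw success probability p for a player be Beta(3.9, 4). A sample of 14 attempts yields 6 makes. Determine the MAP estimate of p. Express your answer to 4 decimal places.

p̂_MAP = 0.4472

Prior: Beta(3.9, 4).
Data: 6 successes in 14 trials. The binomial likelihood contributes p^6(1−p)^8, so the posterior is Beta(3.9+6, 4+8) = Beta(9.9, 12).
For Beta(a, b) with a, b > 1 the mode is (a−1)/(a+b−2) = 8.9/19.9 ≈ 0.4472.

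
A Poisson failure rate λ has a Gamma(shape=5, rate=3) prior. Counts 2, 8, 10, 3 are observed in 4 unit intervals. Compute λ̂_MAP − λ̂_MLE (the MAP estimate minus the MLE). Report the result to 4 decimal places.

MAP − MLE = -1.8929

Σxᵢ = 23. Posterior is Gamma(28, 7); MAP = (28−1)/7 = 27/7 ≈ 3.85714.
MLE = x̄ = 23/4 ≈ 5.75000.
Difference = 27/7 − 23/4 = -53/28 ≈ -1.8929.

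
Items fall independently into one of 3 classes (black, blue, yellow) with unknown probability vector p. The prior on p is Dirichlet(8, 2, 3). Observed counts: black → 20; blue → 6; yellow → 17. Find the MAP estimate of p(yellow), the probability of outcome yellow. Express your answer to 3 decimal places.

The posterior is Dirichlet(αᵢ + nᵢ) = Dirichlet(28, 8, 20).
For a Dirichlet(a₁,…,a_K) with all aᵢ > 1, the mode has j-th component (aⱼ − 1)/(Σaᵢ − K).
Here Σaᵢ = 56 and K = 3, so p(yellow) = (20 − 1)/(56 − 3) = 19/53 ≈ 0.358.

MAP estimate of p(yellow) = 0.358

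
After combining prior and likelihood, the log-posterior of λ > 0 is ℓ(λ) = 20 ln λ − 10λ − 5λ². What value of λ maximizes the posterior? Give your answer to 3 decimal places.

ℓ'(λ) = 20/λ − 10 − 10λ. Setting this to zero and multiplying by λ: 10λ² + 10λ − 20 = 0.
λ = (−10 + √(10² + 4·10·20)) / (2·10) = (−10 + √900) / 20 = (−10 + 30)/20 = 1.
ℓ''(λ) = −20/λ² − 10 < 0, confirming a maximum.

λ̂_MAP = 1.000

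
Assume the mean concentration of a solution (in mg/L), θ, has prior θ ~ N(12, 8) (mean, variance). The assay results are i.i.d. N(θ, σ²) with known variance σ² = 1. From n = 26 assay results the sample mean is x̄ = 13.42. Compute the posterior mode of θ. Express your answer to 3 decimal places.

θ̂_MAP = 13.413

n = 26, x̄ = 13.42.
For a Normal prior and Normal likelihood with known variance, the posterior is Normal; its mode equals its mean, the precision-weighted average.
Prior precision 1/σ₀² = 1/8 = 0.125; data precision n/σ² = 26/1 = 26.
θ̂ = (0.125·12 + 26·13.42) / (0.125 + 26) = 350.42/26.125 = 70084/5225 ≈ 13.413.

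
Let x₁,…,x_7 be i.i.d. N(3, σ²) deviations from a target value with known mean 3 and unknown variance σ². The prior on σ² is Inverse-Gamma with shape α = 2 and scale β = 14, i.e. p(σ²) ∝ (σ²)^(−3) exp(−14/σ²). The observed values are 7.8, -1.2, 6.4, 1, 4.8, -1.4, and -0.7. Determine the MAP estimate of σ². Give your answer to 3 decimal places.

σ̂²_MAP = 9.272

Sum of squared deviations about the known mean: SS = (7.8−3)² + (-1.2−3)² + (6.4−3)² + (1−3)² + (4.8−3)² + (-1.4−3)² + (-0.7−3)² = 92.53.
The Normal likelihood contributes (σ²)^(−n/2) exp(−SS/(2σ²)), so the posterior is Inverse-Gamma(α + n/2, β + SS/2) = Inverse-Gamma(5.5, 60.265).
The mode of Inverse-Gamma(a, b) is b/(a+1) = 60.265/6.5 ≈ 9.272.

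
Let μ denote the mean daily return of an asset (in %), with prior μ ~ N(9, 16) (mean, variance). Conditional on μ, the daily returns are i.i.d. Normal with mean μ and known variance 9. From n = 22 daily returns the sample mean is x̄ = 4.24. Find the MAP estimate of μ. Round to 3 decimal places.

μ̂_MAP = 4.359

n = 22, x̄ = 4.24.
For a Normal prior and Normal likelihood with known variance, the posterior is Normal; its mode equals its mean, the precision-weighted average.
Prior precision 1/σ₀² = 1/16 = 0.0625; data precision n/σ² = 22/9.
μ̂ = (0.0625·9 + (22/9)·4.24) / (0.0625 + 22/9) = (39337/3600)/(361/144) = 39337/9025 ≈ 4.359.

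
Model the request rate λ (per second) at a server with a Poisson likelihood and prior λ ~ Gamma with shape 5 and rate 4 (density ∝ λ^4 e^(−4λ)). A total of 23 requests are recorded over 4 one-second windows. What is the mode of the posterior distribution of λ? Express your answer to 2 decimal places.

λ̂_MAP = 3.38

Σxᵢ = 23, n = 4.
Posterior ∝ λ^4e^(−4λ) · λ^23e^(−4λ) = λ^27e^(−8λ), i.e. Gamma(shape=28, rate=8).
The mode of a Gamma(a, b) with a ≥ 1 (shape–rate) is (a−1)/b = 27/8 ≈ 3.38.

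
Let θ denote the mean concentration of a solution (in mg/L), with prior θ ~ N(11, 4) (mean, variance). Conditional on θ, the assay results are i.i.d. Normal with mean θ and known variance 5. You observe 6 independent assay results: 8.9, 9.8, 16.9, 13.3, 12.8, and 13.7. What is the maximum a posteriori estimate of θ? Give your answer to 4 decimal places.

θ̂_MAP = 12.2966

n = 6; x̄ = (8.9 + 9.8 + 16.9 + 13.3 + 12.8 + 13.7)/6 = 75.4/6 = 377/30 ≈ 12.5667.
For a Normal prior and Normal likelihood with known variance, the posterior is Normal; its mode equals its mean, the precision-weighted average.
Prior precision 1/σ₀² = 1/4 = 0.25; data precision n/σ² = 6/5 = 1.2.
θ̂ = (0.25·11 + 1.2·(377/30)) / (0.25 + 1.2) = 17.83/1.45 = 1783/145 ≈ 12.2966.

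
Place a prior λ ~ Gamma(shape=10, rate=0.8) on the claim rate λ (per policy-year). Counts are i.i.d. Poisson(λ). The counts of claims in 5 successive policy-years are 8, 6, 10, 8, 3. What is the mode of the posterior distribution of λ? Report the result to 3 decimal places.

Σxᵢ = 8+6+10+8+3 = 35, with n = 5.
Posterior ∝ λ^9e^(−0.8λ) · λ^35e^(−5λ) = λ^44e^(−5.8λ), i.e. Gamma(shape=45, rate=5.8).
The mode of a Gamma(a, b) with a ≥ 1 (shape–rate) is (a−1)/b = 44/5.8 ≈ 7.586.

λ̂_MAP = 7.586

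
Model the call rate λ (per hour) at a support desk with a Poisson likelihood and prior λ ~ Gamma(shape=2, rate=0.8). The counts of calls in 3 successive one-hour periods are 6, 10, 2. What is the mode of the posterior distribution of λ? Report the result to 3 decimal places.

Σxᵢ = 6+10+2 = 18, with n = 3.
Posterior ∝ λe^(−0.8λ) · λ^18e^(−3λ) = λ^19e^(−3.8λ), i.e. Gamma(shape=20, rate=3.8).
The mode of a Gamma(a, b) with a ≥ 1 (shape–rate) is (a−1)/b = 19/3.8 ≈ 5.000.

λ̂_MAP = 5.000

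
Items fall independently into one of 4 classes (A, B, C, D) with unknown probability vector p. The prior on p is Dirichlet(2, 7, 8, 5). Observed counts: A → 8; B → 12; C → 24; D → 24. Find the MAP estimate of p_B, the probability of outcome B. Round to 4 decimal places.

MAP estimate of p_B = 0.2093

The posterior is Dirichlet(αᵢ + nᵢ) = Dirichlet(10, 19, 32, 29).
For a Dirichlet(a₁,…,a_K) with all aᵢ > 1, the mode has j-th component (aⱼ − 1)/(Σaᵢ − K).
Here Σaᵢ = 90 and K = 4, so p_B = (19 − 1)/(90 − 4) = 18/86 ≈ 0.2093.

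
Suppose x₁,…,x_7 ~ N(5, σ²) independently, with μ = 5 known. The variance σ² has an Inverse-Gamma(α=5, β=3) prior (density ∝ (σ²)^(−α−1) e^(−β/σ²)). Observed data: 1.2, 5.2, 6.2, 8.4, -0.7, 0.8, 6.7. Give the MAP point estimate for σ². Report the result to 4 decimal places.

Sum of squared deviations about the known mean: SS = (1.2−5)² + (5.2−5)² + (6.2−5)² + (8.4−5)² + (-0.7−5)² + (0.8−5)² + (6.7−5)² = 80.5.
The Normal likelihood contributes (σ²)^(−n/2) exp(−SS/(2σ²)), so the posterior is Inverse-Gamma(α + n/2, β + SS/2) = Inverse-Gamma(8.5, 43.25).
The mode of Inverse-Gamma(a, b) is b/(a+1) = 43.25/9.5 ≈ 4.5526.

σ̂²_MAP = 4.5526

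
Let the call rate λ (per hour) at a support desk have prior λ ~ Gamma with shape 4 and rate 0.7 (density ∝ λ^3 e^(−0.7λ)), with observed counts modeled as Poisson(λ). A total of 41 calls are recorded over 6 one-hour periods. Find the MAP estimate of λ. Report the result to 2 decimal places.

Σxᵢ = 41, n = 6.
Posterior ∝ λ^3e^(−0.7λ) · λ^41e^(−6λ) = λ^44e^(−6.7λ), i.e. Gamma(shape=45, rate=6.7).
The mode of a Gamma(a, b) with a ≥ 1 (shape–rate) is (a−1)/b = 44/6.7 ≈ 6.57.

λ̂_MAP = 6.57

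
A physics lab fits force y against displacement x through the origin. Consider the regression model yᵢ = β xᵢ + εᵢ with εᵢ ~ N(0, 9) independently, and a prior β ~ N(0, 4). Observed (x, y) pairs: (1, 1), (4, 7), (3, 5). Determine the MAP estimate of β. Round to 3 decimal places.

log p(β | y) = −Σ(yᵢ − βxᵢ)²/(2·9) − β²/(2·4) + const.
Setting the derivative to zero: Σxᵢ(yᵢ − βxᵢ)/9 − β/4 = 0, so β = Σxᵢyᵢ / (Σxᵢ² + σ²/τ²).
Σxᵢyᵢ = 1·1 + 4·7 + 3·5 = 44; Σxᵢ² = 26; σ²/τ² = 2.25.
β̂_MAP = 44 / (26 + 2.25) = 44/28.25 ≈ 1.558.

β̂_MAP = 1.558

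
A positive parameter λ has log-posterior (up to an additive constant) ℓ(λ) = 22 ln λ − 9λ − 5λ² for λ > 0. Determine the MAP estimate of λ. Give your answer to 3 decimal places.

λ̂_MAP = 1.100

ℓ'(λ) = 22/λ − 9 − 10λ. Setting this to zero and multiplying by λ: 10λ² + 9λ − 22 = 0.
λ = (−9 + √(9² + 4·10·22)) / (2·10) = (−9 + √961) / 20 = (−9 + 31)/20 = 11/10.
ℓ''(λ) = −22/λ² − 10 < 0, confirming a maximum.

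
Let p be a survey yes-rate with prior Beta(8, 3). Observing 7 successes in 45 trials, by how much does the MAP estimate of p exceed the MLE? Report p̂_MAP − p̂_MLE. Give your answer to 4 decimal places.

Posterior is Beta(15, 41); MAP = (15−1)/(56−2) = 14/54 ≈ 0.25926.
MLE ignores the prior: p̂_MLE = k/n = 7/45 ≈ 0.15556.
Difference = 14/54 − 7/45 = 14/135 ≈ 0.1037.

MAP − MLE = 0.1037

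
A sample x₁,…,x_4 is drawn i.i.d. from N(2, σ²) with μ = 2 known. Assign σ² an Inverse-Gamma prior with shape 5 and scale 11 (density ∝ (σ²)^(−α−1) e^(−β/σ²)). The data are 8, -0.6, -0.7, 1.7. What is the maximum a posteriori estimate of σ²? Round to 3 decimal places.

σ̂²_MAP = 4.509

Sum of squared deviations about the known mean: SS = (8−2)² + (-0.6−2)² + (-0.7−2)² + (1.7−2)² = 50.14.
The Normal likelihood contributes (σ²)^(−n/2) exp(−SS/(2σ²)), so the posterior is Inverse-Gamma(α + n/2, β + SS/2) = Inverse-Gamma(7, 36.07).
The mode of Inverse-Gamma(a, b) is b/(a+1) = 36.07/8 ≈ 4.509.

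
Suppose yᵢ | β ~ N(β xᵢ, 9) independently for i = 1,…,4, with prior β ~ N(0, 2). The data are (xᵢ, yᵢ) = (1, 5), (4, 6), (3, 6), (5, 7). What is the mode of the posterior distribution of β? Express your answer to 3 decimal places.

log p(β | y) = −Σ(yᵢ − βxᵢ)²/(2·9) − β²/(2·2) + const.
Setting the derivative to zero: Σxᵢ(yᵢ − βxᵢ)/9 − β/2 = 0, so β = Σxᵢyᵢ / (Σxᵢ² + σ²/τ²).
Σxᵢyᵢ = 1·5 + 4·6 + 3·6 + 5·7 = 82; Σxᵢ² = 51; σ²/τ² = 4.5.
β̂_MAP = 82 / (51 + 4.5) = 82/55.5 ≈ 1.477.

β̂_MAP = 1.477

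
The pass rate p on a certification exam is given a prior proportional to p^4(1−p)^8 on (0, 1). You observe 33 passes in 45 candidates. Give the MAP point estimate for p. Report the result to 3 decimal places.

The prior density ∝ p^4(1−p)^8 is the kernel of Beta(5, 9).
Data: 33 successes in 45 trials. The binomial likelihood contributes p^33(1−p)^12, so the posterior is Beta(5+33, 9+12) = Beta(38, 21).
For Beta(a, b) with a, b > 1 the mode is (a−1)/(a+b−2) = 37/57 ≈ 0.649.

p̂_MAP = 0.649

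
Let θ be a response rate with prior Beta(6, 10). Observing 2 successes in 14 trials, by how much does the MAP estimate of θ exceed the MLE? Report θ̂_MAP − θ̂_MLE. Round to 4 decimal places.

Posterior is Beta(8, 22); MAP = (8−1)/(30−2) = 7/28 ≈ 0.25000.
MLE ignores the prior: θ̂_MLE = k/n = 2/14 ≈ 0.14286.
Difference = 7/28 − 2/14 = 3/28 ≈ 0.1071.

MAP − MLE = 0.1071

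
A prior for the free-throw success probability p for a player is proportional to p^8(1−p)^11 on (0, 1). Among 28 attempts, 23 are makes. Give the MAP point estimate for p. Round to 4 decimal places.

p̂_MAP = 0.6596

The prior density ∝ p^8(1−p)^11 is the kernel of Beta(9, 12).
Data: 23 successes in 28 trials. The binomial likelihood contributes p^23(1−p)^5, so the posterior is Beta(9+23, 12+5) = Beta(32, 17).
For Beta(a, b) with a, b > 1 the mode is (a−1)/(a+b−2) = 31/47 ≈ 0.6596.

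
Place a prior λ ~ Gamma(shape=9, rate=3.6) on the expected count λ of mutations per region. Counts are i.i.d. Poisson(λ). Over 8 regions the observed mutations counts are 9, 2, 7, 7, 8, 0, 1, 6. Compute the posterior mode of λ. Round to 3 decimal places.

Σxᵢ = 9+2+7+7+8+0+1+6 = 40, with n = 8.
Posterior ∝ λ^8e^(−3.6λ) · λ^40e^(−8λ) = λ^48e^(−11.6λ), i.e. Gamma(shape=49, rate=11.6).
The mode of a Gamma(a, b) with a ≥ 1 (shape–rate) is (a−1)/b = 48/11.6 ≈ 4.138.

λ̂_MAP = 4.138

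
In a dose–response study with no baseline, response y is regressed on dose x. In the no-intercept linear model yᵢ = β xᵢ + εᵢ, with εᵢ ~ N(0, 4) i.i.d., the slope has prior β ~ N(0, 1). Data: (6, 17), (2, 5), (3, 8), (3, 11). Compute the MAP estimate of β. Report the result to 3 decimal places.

β̂_MAP = 2.726

log p(β | y) = −Σ(yᵢ − βxᵢ)²/(2·4) − β²/(2·1) + const.
Setting the derivative to zero: Σxᵢ(yᵢ − βxᵢ)/4 − β/1 = 0, so β = Σxᵢyᵢ / (Σxᵢ² + σ²/τ²).
Σxᵢyᵢ = 6·17 + 2·5 + 3·8 + 3·11 = 169; Σxᵢ² = 58; σ²/τ² = 4.
β̂_MAP = 169 / (58 + 4) = 169/62 ≈ 2.726.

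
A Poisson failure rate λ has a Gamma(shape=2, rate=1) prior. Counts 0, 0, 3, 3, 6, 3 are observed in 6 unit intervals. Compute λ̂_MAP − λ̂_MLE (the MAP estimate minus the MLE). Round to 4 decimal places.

MAP − MLE = -0.2143

Σxᵢ = 15. Posterior is Gamma(17, 7); MAP = (17−1)/7 = 16/7 ≈ 2.28571.
MLE = x̄ = 15/6 ≈ 2.50000.
Difference = 16/7 − 15/6 = -3/14 ≈ -0.2143.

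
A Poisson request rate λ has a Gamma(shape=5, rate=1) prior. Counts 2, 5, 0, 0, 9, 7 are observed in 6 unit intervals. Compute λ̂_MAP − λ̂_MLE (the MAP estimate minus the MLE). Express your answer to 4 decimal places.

MAP − MLE = 0.0238

Σxᵢ = 23. Posterior is Gamma(28, 7); MAP = (28−1)/7 = 27/7 ≈ 3.85714.
MLE = x̄ = 23/6 ≈ 3.83333.
Difference = 27/7 − 23/6 = 1/42 ≈ 0.0238.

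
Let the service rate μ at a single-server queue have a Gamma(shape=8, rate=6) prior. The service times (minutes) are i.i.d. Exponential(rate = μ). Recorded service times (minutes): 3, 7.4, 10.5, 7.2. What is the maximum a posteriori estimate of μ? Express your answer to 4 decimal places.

μ̂_MAP = 0.3226

The Exponential(rate=μ) likelihood is ∝ μ^n e^(−μΣtᵢ). Here n = 4 and Σtᵢ = 3 + 7.4 + 10.5 + 7.2 = 28.1.
Posterior ∝ μ^7e^(−6μ) · μ^4e^(−28.1μ) = μ^11e^(−34.1μ), i.e. Gamma(12, 34.1).
Mode = (a−1)/b = 11/34.1 ≈ 0.3226.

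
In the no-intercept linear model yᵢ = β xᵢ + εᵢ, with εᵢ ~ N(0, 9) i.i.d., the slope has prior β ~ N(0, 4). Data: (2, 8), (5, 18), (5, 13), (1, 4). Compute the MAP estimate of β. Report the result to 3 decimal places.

β̂_MAP = 3.057

log p(β | y) = −Σ(yᵢ − βxᵢ)²/(2·9) − β²/(2·4) + const.
Setting the derivative to zero: Σxᵢ(yᵢ − βxᵢ)/9 − β/4 = 0, so β = Σxᵢyᵢ / (Σxᵢ² + σ²/τ²).
Σxᵢyᵢ = 2·8 + 5·18 + 5·13 + 1·4 = 175; Σxᵢ² = 55; σ²/τ² = 2.25.
β̂_MAP = 175 / (55 + 2.25) = 175/57.25 ≈ 3.057.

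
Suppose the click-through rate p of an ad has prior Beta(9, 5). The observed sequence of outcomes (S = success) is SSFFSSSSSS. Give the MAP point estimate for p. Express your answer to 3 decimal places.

p̂_MAP = 0.727

Prior: Beta(9, 5).
Data: 8 successes in 10 trials (from the sequence). The binomial likelihood contributes p^8(1−p)^2, so the posterior is Beta(9+8, 5+2) = Beta(17, 7).
For Beta(a, b) with a, b > 1 the mode is (a−1)/(a+b−2) = 16/22 ≈ 0.727.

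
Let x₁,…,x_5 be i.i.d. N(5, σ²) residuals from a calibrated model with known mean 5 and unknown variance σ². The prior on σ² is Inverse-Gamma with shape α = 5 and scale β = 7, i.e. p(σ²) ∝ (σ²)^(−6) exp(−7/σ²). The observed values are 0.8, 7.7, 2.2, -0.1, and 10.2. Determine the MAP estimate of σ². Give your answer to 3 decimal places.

Sum of squared deviations about the known mean: SS = (0.8−5)² + (7.7−5)² + (2.2−5)² + (-0.1−5)² + (10.2−5)² = 85.82.
The Normal likelihood contributes (σ²)^(−n/2) exp(−SS/(2σ²)), so the posterior is Inverse-Gamma(α + n/2, β + SS/2) = Inverse-Gamma(7.5, 49.91).
The mode of Inverse-Gamma(a, b) is b/(a+1) = 49.91/8.5 ≈ 5.872.

σ̂²_MAP = 5.872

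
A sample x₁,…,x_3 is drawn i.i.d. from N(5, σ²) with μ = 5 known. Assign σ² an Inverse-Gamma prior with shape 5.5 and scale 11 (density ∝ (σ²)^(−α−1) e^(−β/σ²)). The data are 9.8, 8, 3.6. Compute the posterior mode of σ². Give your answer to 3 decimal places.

Sum of squared deviations about the known mean: SS = (9.8−5)² + (8−5)² + (3.6−5)² = 34.
The Normal likelihood contributes (σ²)^(−n/2) exp(−SS/(2σ²)), so the posterior is Inverse-Gamma(α + n/2, β + SS/2) = Inverse-Gamma(7, 28).
The mode of Inverse-Gamma(a, b) is b/(a+1) = 28/8 ≈ 3.500.

σ̂²_MAP = 3.500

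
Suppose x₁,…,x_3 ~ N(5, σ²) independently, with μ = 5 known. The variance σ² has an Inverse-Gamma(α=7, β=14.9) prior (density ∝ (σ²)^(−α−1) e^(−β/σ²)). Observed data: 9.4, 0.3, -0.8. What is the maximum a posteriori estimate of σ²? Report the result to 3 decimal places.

Sum of squared deviations about the known mean: SS = (9.4−5)² + (0.3−5)² + (-0.8−5)² = 75.09.
The Normal likelihood contributes (σ²)^(−n/2) exp(−SS/(2σ²)), so the posterior is Inverse-Gamma(α + n/2, β + SS/2) = Inverse-Gamma(8.5, 52.445).
The mode of Inverse-Gamma(a, b) is b/(a+1) = 52.445/9.5 ≈ 5.521.

σ̂²_MAP = 5.521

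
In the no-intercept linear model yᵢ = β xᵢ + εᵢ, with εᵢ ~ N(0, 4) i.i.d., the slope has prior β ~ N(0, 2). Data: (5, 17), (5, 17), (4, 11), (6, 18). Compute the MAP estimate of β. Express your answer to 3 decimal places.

log p(β | y) = −Σ(yᵢ − βxᵢ)²/(2·4) − β²/(2·2) + const.
Setting the derivative to zero: Σxᵢ(yᵢ − βxᵢ)/4 − β/2 = 0, so β = Σxᵢyᵢ / (Σxᵢ² + σ²/τ²).
Σxᵢyᵢ = 5·17 + 5·17 + 4·11 + 6·18 = 322; Σxᵢ² = 102; σ²/τ² = 2.
β̂_MAP = 322 / (102 + 2) = 322/104 ≈ 3.096.

β̂_MAP = 3.096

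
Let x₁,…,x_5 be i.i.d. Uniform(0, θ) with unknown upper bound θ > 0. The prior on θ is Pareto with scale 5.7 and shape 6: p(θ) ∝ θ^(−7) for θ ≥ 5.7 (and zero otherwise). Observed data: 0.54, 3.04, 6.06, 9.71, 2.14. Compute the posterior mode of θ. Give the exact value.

θ̂_MAP = 9.71

The Uniform(0, θ) likelihood is θ^(−n) for θ ≥ max(xᵢ), zero otherwise. Here max(xᵢ) = 9.71.
Posterior ∝ θ^(−7) · θ^(−5) = θ^(−12) on θ ≥ max(5.7, 9.71) = 9.71.
This density is strictly decreasing in θ, so the posterior mode lies at the lower boundary of the support.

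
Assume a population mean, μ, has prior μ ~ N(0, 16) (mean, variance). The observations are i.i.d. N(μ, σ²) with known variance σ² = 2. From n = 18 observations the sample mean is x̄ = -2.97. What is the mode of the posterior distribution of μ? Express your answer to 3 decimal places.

μ̂_MAP = -2.950

n = 18, x̄ = -2.97.
For a Normal prior and Normal likelihood with known variance, the posterior is Normal; its mode equals its mean, the precision-weighted average.
Prior precision 1/σ₀² = 1/16 = 0.0625; data precision n/σ² = 18/2 = 9.
μ̂ = (0.0625·0 + 9·(-2.97)) / (0.0625 + 9) = (-26.73)/9.0625 = -10692/3625 ≈ -2.950.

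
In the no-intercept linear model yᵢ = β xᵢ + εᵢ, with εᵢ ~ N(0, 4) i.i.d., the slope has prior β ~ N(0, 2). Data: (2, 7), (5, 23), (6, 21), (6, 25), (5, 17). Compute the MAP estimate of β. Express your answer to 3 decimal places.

β̂_MAP = 3.828

log p(β | y) = −Σ(yᵢ − βxᵢ)²/(2·4) − β²/(2·2) + const.
Setting the derivative to zero: Σxᵢ(yᵢ − βxᵢ)/4 − β/2 = 0, so β = Σxᵢyᵢ / (Σxᵢ² + σ²/τ²).
Σxᵢyᵢ = 2·7 + 5·23 + 6·21 + 6·25 + 5·17 = 490; Σxᵢ² = 126; σ²/τ² = 2.
β̂_MAP = 490 / (126 + 2) = 490/128 ≈ 3.828.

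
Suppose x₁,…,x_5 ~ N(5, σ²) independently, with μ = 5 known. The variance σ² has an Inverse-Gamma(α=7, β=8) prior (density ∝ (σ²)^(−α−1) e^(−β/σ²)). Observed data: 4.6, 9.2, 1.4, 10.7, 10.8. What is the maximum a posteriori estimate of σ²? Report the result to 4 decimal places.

Sum of squared deviations about the known mean: SS = (4.6−5)² + (9.2−5)² + (1.4−5)² + (10.7−5)² + (10.8−5)² = 96.89.
The Normal likelihood contributes (σ²)^(−n/2) exp(−SS/(2σ²)), so the posterior is Inverse-Gamma(α + n/2, β + SS/2) = Inverse-Gamma(9.5, 56.445).
The mode of Inverse-Gamma(a, b) is b/(a+1) = 56.445/10.5 ≈ 5.3757.

σ̂²_MAP = 5.3757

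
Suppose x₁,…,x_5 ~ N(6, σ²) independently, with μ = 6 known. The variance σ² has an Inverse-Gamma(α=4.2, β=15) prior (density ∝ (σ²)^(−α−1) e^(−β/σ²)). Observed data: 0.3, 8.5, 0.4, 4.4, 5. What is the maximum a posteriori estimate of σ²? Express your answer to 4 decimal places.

Sum of squared deviations about the known mean: SS = (0.3−6)² + (8.5−6)² + (0.4−6)² + (4.4−6)² + (5−6)² = 73.66.
The Normal likelihood contributes (σ²)^(−n/2) exp(−SS/(2σ²)), so the posterior is Inverse-Gamma(α + n/2, β + SS/2) = Inverse-Gamma(6.7, 51.83).
The mode of Inverse-Gamma(a, b) is b/(a+1) = 51.83/7.7 ≈ 6.7312.

σ̂²_MAP = 6.7312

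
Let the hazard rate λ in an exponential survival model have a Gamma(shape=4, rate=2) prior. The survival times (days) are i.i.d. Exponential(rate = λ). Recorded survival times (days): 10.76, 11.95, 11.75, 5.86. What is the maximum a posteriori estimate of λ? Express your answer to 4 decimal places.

λ̂_MAP = 0.1654

The Exponential(rate=λ) likelihood is ∝ λ^n e^(−λΣtᵢ). Here n = 4 and Σtᵢ = 10.76 + 11.95 + 11.75 + 5.86 = 40.32.
Posterior ∝ λ^3e^(−2λ) · λ^4e^(−40.32λ) = λ^7e^(−42.32λ), i.e. Gamma(8, 42.32).
Mode = (a−1)/b = 7/42.32 ≈ 0.1654.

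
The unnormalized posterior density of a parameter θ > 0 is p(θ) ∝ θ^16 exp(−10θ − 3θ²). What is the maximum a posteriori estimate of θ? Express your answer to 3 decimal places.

θ̂_MAP = 1.000

ℓ'(θ) = 16/θ − 10 − 6θ. Setting this to zero and multiplying by θ: 6θ² + 10θ − 16 = 0.
θ = (−10 + √(10² + 4·6·16)) / (2·6) = (−10 + √484) / 12 = (−10 + 22)/12 = 1.
ℓ''(θ) = −16/θ² − 6 < 0, confirming a maximum.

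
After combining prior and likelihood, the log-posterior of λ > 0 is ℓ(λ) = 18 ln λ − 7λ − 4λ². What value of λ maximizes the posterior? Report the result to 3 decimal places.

ℓ'(λ) = 18/λ − 7 − 8λ. Setting this to zero and multiplying by λ: 8λ² + 7λ − 18 = 0.
λ = (−7 + √(7² + 4·8·18)) / (2·8) = (−7 + √625) / 16 = (−7 + 25)/16 = 9/8.
ℓ''(λ) = −18/λ² − 8 < 0, confirming a maximum.

λ̂_MAP = 1.125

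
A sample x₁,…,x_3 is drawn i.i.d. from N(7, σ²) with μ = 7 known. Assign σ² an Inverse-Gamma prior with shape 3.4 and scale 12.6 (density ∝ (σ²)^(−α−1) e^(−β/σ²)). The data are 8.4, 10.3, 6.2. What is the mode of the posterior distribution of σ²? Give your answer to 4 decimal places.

Sum of squared deviations about the known mean: SS = (8.4−7)² + (10.3−7)² + (6.2−7)² = 13.49.
The Normal likelihood contributes (σ²)^(−n/2) exp(−SS/(2σ²)), so the posterior is Inverse-Gamma(α + n/2, β + SS/2) = Inverse-Gamma(4.9, 19.345).
The mode of Inverse-Gamma(a, b) is b/(a+1) = 19.345/5.9 ≈ 3.2788.

σ̂²_MAP = 3.2788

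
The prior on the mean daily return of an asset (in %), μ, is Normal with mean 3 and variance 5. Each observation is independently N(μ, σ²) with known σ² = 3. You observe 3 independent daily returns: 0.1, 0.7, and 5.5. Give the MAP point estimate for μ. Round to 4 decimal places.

n = 3; x̄ = (0.1 + 0.7 + 5.5)/3 = 6.3/3 = 2.1.
For a Normal prior and Normal likelihood with known variance, the posterior is Normal; its mode equals its mean, the precision-weighted average.
Prior precision 1/σ₀² = 1/5 = 0.2; data precision n/σ² = 3/3 = 1.
μ̂ = (0.2·3 + 1·2.1) / (0.2 + 1) = 2.7/1.2 = 2.2500.

μ̂_MAP = 2.2500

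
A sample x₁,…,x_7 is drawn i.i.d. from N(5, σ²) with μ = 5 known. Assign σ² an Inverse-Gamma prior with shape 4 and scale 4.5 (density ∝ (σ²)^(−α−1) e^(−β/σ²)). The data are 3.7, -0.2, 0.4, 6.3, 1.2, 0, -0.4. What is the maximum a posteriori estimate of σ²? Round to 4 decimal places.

Sum of squared deviations about the known mean: SS = (3.7−5)² + (-0.2−5)² + (0.4−5)² + (6.3−5)² + (1.2−5)² + (0−5)² + (-0.4−5)² = 120.18.
The Normal likelihood contributes (σ²)^(−n/2) exp(−SS/(2σ²)), so the posterior is Inverse-Gamma(α + n/2, β + SS/2) = Inverse-Gamma(7.5, 64.59).
The mode of Inverse-Gamma(a, b) is b/(a+1) = 64.59/8.5 ≈ 7.5988.

σ̂²_MAP = 7.5988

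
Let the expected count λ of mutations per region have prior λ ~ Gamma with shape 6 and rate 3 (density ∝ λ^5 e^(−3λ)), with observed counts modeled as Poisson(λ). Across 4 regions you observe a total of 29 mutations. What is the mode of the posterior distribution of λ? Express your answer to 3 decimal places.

Σxᵢ = 29, n = 4.
Posterior ∝ λ^5e^(−3λ) · λ^29e^(−4λ) = λ^34e^(−7λ), i.e. Gamma(shape=35, rate=7).
The mode of a Gamma(a, b) with a ≥ 1 (shape–rate) is (a−1)/b = 34/7 ≈ 4.857.

λ̂_MAP = 4.857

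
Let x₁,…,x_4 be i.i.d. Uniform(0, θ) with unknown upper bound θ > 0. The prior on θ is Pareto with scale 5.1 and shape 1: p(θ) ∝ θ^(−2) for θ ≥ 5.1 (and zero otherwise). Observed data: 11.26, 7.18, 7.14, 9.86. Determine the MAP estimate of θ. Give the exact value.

The Uniform(0, θ) likelihood is θ^(−n) for θ ≥ max(xᵢ), zero otherwise. Here max(xᵢ) = 11.26.
Posterior ∝ θ^(−2) · θ^(−4) = θ^(−6) on θ ≥ max(5.1, 11.26) = 11.26.
This density is strictly decreasing in θ, so the posterior mode lies at the lower boundary of the support.

θ̂_MAP = 11.26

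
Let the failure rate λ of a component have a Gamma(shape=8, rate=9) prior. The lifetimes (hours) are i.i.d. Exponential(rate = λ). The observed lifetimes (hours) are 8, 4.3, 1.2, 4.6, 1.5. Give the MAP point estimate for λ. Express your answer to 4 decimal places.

The Exponential(rate=λ) likelihood is ∝ λ^n e^(−λΣtᵢ). Here n = 5 and Σtᵢ = 8 + 4.3 + 1.2 + 4.6 + 1.5 = 19.6.
Posterior ∝ λ^7e^(−9λ) · λ^5e^(−19.6λ) = λ^12e^(−28.6λ), i.e. Gamma(13, 28.6).
Mode = (a−1)/b = 12/28.6 ≈ 0.4196.

λ̂_MAP = 0.4196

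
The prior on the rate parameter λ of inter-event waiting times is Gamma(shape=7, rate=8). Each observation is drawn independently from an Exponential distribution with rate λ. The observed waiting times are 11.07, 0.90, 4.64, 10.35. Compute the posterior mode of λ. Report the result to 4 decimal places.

The Exponential(rate=λ) likelihood is ∝ λ^n e^(−λΣtᵢ). Here n = 4 and Σtᵢ = 11.07 + 0.90 + 4.64 + 10.35 = 26.96.
Posterior ∝ λ^6e^(−8λ) · λ^4e^(−26.96λ) = λ^10e^(−34.96λ), i.e. Gamma(11, 34.96).
Mode = (a−1)/b = 10/34.96 ≈ 0.2860.

λ̂_MAP = 0.2860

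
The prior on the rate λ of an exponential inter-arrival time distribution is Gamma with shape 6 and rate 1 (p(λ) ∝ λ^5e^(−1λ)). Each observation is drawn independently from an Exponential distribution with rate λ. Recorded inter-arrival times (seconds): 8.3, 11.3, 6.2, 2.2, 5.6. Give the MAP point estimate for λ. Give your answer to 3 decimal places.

λ̂_MAP = 0.289

The Exponential(rate=λ) likelihood is ∝ λ^n e^(−λΣtᵢ). Here n = 5 and Σtᵢ = 8.3 + 11.3 + 6.2 + 2.2 + 5.6 = 33.6.
Posterior ∝ λ^5e^(−1λ) · λ^5e^(−33.6λ) = λ^10e^(−34.6λ), i.e. Gamma(11, 34.6).
Mode = (a−1)/b = 10/34.6 ≈ 0.289.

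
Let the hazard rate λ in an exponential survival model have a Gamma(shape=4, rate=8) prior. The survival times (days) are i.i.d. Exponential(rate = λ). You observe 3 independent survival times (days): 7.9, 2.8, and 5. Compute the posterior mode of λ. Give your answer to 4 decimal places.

The Exponential(rate=λ) likelihood is ∝ λ^n e^(−λΣtᵢ). Here n = 3 and Σtᵢ = 7.9 + 2.8 + 5 = 15.7.
Posterior ∝ λ^3e^(−8λ) · λ^3e^(−15.7λ) = λ^6e^(−23.7λ), i.e. Gamma(7, 23.7).
Mode = (a−1)/b = 6/23.7 ≈ 0.2532.

λ̂_MAP = 0.2532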